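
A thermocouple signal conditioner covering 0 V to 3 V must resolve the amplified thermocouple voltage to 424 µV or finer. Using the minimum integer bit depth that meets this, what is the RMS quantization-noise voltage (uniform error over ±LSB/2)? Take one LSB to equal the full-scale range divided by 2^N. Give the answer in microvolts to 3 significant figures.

V_FS = 3 V.
Required number of levels: 3/424 µV = 7075.5; smallest N with 2^N ≥ that is 13.
LSB = 3 V / 2^13 = 366.21 µV.
RMS noise = LSB/√12 = 106 µV.

106 µV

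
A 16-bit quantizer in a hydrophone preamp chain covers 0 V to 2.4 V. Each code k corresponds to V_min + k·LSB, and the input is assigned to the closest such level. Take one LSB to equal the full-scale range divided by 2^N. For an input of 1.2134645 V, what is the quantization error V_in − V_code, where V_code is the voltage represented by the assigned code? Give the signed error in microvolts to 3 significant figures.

−12.1 µV

Range is 2.4 V. LSB = 2.4 V / 2^16 ≈ 36.62 µV.
Position in LSBs: (1.2134645 − (0)) × 65536/2.4 = 33135.6706; rounding gives k = 33136.
Reconstructed level: 0 + 33136 × 2.4/65536 V = 1.2134765625 V.
V_in − V_code = 1.2134645 − (1.2134765625) = −12.1 µV.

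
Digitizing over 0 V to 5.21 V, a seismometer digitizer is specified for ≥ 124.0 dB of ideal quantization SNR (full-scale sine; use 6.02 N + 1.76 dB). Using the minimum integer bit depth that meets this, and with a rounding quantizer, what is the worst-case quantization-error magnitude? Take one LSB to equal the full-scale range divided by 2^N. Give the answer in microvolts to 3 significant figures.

Full-scale range = 5.21 V.
6.02 N + 1.76 ≥ 124.0 gives N ≥ 20.306, so the minimum integer is 21.
Step size = 5.21/2097152 V = 2.4843 µV.
Max error for round-to-nearest is LSB/2 = 1.24 µV.

1.24 µV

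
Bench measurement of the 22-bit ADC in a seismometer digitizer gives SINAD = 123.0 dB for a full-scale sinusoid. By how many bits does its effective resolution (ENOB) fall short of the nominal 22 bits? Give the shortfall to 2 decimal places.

ENOB = (SINAD − 1.76)/6.02 = (123.0 − 1.76)/6.02 = 20.1395 bits.
22 − 20.1395 = 1.86 bits below nominal.

1.86 bits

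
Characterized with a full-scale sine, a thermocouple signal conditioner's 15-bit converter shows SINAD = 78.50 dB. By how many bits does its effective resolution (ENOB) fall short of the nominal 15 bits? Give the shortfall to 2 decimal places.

2.25 bits

N_eff = (78.50 − 1.76)/6.02 = 12.7475 bits.
Lost resolution: 15 − 12.7475 = 2.2525 bits.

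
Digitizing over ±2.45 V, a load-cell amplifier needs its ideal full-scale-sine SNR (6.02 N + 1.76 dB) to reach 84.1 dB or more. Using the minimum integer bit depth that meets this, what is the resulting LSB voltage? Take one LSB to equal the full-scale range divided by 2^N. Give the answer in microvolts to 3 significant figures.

299 µV

Full-scale range = 2.45 V − (-2.45 V) = 4.9 V.
N ≥ (84.1 − 1.76)/6.02 = 13.678 → N_min = 14.
One LSB is 4.9 V / 16384 = 299 µV.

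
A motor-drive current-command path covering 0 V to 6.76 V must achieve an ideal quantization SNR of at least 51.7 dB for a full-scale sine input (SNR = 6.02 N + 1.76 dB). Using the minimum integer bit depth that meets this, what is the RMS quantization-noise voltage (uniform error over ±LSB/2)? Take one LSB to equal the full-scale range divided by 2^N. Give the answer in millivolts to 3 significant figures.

Range is 6.76 V.
Solving 6.02 N ≥ 51.7 − 1.76: N ≥ 8.296. Round up → N = 9.
One LSB is 6.76 V / 512 = 13.203 mV.
RMS noise = LSB/√12 = 3.81 mV.

3.81 mV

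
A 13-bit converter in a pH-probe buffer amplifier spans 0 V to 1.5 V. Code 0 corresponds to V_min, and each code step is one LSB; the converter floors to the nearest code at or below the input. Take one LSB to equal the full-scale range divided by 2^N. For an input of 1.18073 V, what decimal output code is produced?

Span = 1.5 V. LSB = 1.5 V / 2^13 ≈ 183.1 µV.
code = ⌊(V_in − V_min)/LSB⌋ = ⌊(V_in − V_min) × 2^13 / range⌋
     = ⌊(1.18073 − (0)) × 8192 / 1.5⌋ = ⌊1.18073 × 8192/1.5⌋
     = ⌊6448.360⌋ = 6448.

6448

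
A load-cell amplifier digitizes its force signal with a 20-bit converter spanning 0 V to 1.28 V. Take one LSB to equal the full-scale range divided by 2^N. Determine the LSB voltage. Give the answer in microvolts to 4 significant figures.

Full-scale range = 1.28 V.
Number of codes = 2^20 = 1048576.
LSB = 1.28 V ÷ 2^20 = 1.28/1048576 V = 1.221 µV.

1.221 µV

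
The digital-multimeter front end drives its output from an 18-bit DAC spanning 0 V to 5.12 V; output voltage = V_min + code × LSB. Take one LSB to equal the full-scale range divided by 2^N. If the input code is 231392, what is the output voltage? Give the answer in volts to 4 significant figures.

4.519 V

V_FS = 5.12 V. LSB = 5.12 V / 2^18.
V_out = 0 + 231392 × (5.12/262144) V
      = 0 + 4.51938 = 4.51938 V.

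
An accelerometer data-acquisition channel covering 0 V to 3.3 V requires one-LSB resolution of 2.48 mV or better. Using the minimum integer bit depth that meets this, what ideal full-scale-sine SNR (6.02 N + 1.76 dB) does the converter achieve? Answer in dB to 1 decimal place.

Range is 3.3 V.
Required number of levels: 3.3/2.48 mV = 1330.6; smallest N with 2^N ≥ that is 11.
6.02(11) + 1.76 = 67.98 dB.

68.0 dB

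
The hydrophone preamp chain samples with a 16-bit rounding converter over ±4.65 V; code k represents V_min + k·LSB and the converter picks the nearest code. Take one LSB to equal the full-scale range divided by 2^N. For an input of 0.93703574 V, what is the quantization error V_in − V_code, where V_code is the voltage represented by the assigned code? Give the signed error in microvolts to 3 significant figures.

+25.5 µV

Full-scale range = 4.65 V − (-4.65 V) = 9.3 V. LSB = 9.3 V / 2^16 ≈ 141.9 µV.
Position in LSBs: (0.93703574 − (-4.65)) × 65536/9.3 = 39371.1800; rounding gives k = 39371.
V_code = V_min + k × range/2^16 = -4.65 + 39371 × 9.3/65536 = 0.93701019287 V.
V_in − V_code = 0.93703574 − (0.93701019287) = +25.5 µV.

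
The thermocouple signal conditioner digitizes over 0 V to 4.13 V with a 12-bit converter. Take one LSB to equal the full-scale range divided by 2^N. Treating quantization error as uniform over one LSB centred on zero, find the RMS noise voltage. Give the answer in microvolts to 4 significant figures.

291.1 µV

Full-scale range = 4.13 V.
LSB = 4.13 V / 2^12 = 1.00830 mV.
RMS of a uniform error over width LSB is LSB/√12 = 291.1 µV.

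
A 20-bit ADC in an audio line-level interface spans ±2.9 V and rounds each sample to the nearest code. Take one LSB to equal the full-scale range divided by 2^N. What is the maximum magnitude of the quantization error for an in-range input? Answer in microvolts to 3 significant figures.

2.77 µV

Range = 2.9 − (-2.9) = 5.8 V.
One LSB is 5.8 V / 1048576 = 5.5313 µV.
|e|_max = LSB/2 = 2.77 µV.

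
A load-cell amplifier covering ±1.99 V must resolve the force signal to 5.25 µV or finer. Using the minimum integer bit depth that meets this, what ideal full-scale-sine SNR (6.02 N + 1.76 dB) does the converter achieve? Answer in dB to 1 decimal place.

122.2 dB

Full-scale range = 1.99 V − (-1.99 V) = 3.98 V.
Required number of levels: 3.98/5.25 µV = 758100; smallest N with 2^N ≥ that is 20.
6.02(20) + 1.76 = 122.16 dB.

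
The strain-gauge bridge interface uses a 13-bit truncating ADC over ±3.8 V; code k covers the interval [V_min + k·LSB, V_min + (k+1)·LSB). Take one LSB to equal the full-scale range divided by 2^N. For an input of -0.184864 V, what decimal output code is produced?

3896

Range = 3.8 − (-3.8) = 7.6 V. LSB = 7.6 V / 2^13 ≈ 0.9277 mV.
code = ⌊(V_in − V_min)/LSB⌋ = ⌊(V_in − V_min) × 2^13 / range⌋
     = ⌊(-0.184864 − (-3.8)) × 8192 / 7.6⌋ = ⌊3.615136 × 8192/7.6⌋
     = ⌊3896.736⌋ = 3896.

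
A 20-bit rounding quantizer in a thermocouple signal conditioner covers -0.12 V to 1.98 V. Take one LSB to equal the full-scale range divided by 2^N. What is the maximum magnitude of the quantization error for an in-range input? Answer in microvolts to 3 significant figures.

1.00 µV

Range = 1.98 − (-0.12) = 2.1 V.
One LSB is 2.1 V / 1048576 = 2.0027 µV.
A rounding quantizer has |error| ≤ LSB/2 = 1.00 µV.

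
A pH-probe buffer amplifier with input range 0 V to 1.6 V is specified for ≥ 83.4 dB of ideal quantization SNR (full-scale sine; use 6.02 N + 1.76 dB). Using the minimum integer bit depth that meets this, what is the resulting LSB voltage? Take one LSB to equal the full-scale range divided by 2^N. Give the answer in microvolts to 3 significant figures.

Full-scale range = 1.6 V.
N ≥ (83.4 − 1.76)/6.02 = 13.561 → N_min = 14.
LSB = 1.6 V ÷ 2^14 = 1.6/16384 V = 97.7 µV.

97.7 µV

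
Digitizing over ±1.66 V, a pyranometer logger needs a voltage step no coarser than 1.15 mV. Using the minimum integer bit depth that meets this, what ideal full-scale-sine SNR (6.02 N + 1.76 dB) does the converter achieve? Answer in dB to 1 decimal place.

74.0 dB

Range = 1.66 − (-1.66) = 3.32 V.
Need 2^N ≥ 3.32 V / 1.15 mV = 2887 → N_min = 12.
6.02(12) + 1.76 = 74.00 dB.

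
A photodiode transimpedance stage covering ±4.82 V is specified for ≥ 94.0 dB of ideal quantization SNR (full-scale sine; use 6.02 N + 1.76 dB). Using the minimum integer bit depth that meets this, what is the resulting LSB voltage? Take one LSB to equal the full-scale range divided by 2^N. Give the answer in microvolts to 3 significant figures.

147 µV

The full-scale span is 4.82 − (-4.82) = 9.64 V.
Required N = ⌈(94.0 − 1.76)/6.02⌉ = ⌈15.322⌉ = 16.
LSB = 9.64 V ÷ 2^16 = 9.64/65536 V = 147 µV.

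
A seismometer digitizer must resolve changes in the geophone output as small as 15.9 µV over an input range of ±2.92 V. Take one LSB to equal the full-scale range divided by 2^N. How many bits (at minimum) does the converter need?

Span: 2.92 V − (-2.92 V) = 5.84 V.
5.84 V / 15.9 µV = 367300. Since 2^18 = 262144 and 2^19 = 524288, N = 19.

19 bits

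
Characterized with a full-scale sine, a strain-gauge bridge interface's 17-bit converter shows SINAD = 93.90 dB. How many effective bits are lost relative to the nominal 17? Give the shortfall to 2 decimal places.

Effective bits = (93.90 − 1.76)/6.02 = 15.3056.
Lost resolution: 17 − 15.3056 = 1.6944 bits.

1.69 bits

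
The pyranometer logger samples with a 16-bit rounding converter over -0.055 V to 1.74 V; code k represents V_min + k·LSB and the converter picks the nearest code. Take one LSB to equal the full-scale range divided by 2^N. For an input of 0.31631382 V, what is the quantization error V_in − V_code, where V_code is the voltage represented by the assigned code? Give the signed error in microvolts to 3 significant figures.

The full-scale span is 1.74 − (-0.055) = 1.795 V. LSB = 1.795 V / 2^16 ≈ 27.39 µV.
(V_in − V_min)/LSB = (0.31631382 − (-0.055)) × 65536/1.795 = 13556.7813 → nearest code k = 13557.
Reconstructed level: -0.055 + 13557 × 1.795/65536 V = 0.31631980896 V.
Error = V_in − V_code = 0.31631382 − (0.31631980896) = −5.99 µV.

−5.99 µV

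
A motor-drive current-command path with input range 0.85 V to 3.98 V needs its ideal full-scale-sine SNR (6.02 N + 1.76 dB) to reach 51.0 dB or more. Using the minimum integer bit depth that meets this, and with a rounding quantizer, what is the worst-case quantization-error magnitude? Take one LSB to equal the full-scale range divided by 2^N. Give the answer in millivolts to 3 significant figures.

3.06 mV

Full-scale range = 3.98 V − (0.85 V) = 3.13 V.
Required N = ⌈(51.0 − 1.76)/6.02⌉ = ⌈8.179⌉ = 9.
One LSB is 3.13 V / 512 = 6.1133 mV.
Max error for round-to-nearest is LSB/2 = 3.06 mV.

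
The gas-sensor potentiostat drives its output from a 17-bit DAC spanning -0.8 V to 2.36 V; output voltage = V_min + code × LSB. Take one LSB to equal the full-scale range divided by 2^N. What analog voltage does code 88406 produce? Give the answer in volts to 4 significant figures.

1.331 V

Range = 2.36 − (-0.8) = 3.16 V. LSB = 3.16 V / 2^17.
Output = V_min + (88406/131072) × range = -0.8 + 0.674484 × 3.16 V
      = -0.8 + 2.13137 = 1.33137 V.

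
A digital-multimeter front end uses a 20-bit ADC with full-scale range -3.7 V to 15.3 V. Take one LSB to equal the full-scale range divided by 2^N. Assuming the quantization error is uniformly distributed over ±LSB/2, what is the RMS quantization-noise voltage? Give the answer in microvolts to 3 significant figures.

The full-scale span is 15.3 − (-3.7) = 19 V.
One LSB is 19 V / 1048576 = 18.120 µV.
σ_q = LSB/√12 = 18.120 µV/3.4641 = 5.23 µV.

5.23 µV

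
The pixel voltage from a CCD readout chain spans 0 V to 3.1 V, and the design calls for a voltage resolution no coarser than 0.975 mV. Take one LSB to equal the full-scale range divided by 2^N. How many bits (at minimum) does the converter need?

12 bits

Full-scale range = 3.1 V.
Need 2^N ≥ 3.1 V / 0.975 mV = 3179 → N_min = 12.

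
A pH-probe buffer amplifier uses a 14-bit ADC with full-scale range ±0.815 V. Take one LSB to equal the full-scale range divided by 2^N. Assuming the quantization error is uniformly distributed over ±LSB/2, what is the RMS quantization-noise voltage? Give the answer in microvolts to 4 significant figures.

Span: 0.815 V − (-0.815 V) = 1.63 V.
One LSB is 1.63 V / 16384 = 99.4873 µV.
RMS of a uniform error over width LSB is LSB/√12 = 28.72 µV.

28.72 µV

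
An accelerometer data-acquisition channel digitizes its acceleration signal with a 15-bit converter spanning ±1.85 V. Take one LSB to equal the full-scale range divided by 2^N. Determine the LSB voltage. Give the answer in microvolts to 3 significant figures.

Range = 1.85 − (-1.85) = 3.7 V.
2^15 = 32768 levels.
Step size = 3.7/32768 V = 113 µV.

113 µV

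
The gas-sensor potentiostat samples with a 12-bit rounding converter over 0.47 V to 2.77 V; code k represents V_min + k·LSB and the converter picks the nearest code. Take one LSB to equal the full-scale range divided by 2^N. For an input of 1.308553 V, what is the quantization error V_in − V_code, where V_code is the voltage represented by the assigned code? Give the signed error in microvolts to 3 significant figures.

+199 µV

Full-scale range = 2.77 V − (0.47 V) = 2.3 V. LSB = 2.3 V / 2^12 ≈ 0.5615 mV.
(1.308553 − (0.47)) / LSB = 0.838553 × 4096/2.3 = 1493.3535. Nearest integer: k = 1493.
V_code = V_min + k × range/2^12 = 0.47 + 1493 × 2.3/4096 = 1.308354492 V.
e = 1.308553 − (1.308354492) = +199 µV.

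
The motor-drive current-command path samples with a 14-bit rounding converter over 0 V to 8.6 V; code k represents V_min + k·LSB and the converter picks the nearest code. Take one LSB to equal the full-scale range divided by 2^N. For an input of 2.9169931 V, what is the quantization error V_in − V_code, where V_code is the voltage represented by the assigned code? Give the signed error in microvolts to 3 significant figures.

+111 µV

Full-scale range = 8.6 V. LSB = 8.6 V / 2^14 ≈ 0.5249 mV.
(2.9169931 − (0)) / LSB = 2.9169931 × 16384/8.6 = 5557.2110. Nearest integer: k = 5557.
V_code = 0 + (5557/16384) × 8.6 = 2.9168823242 V.
V_in − V_code = 2.9169931 − (2.9168823242) = +111 µV.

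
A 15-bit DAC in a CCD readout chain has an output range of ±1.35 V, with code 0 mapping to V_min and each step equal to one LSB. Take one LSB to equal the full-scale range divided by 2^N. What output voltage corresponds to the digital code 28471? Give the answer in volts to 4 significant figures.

0.9959 V

Span: 1.35 V − (-1.35 V) = 2.7 V. LSB = 2.7 V / 2^15.
V_out = -1.35 + 28471 × (2.7/32768) V
      = -1.35 + 2.34594 = 0.995938 V.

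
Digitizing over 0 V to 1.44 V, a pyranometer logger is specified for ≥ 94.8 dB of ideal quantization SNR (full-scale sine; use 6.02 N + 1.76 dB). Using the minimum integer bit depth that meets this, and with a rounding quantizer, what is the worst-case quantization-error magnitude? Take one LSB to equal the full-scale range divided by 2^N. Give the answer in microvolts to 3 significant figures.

11.0 µV

Span = 1.44 V.
Solving 6.02 N ≥ 94.8 − 1.76: N ≥ 15.455. Round up → N = 16.
LSB = 1.44 V / 2^16 = 21.973 µV.
|e|_max = LSB/2 = 11.0 µV.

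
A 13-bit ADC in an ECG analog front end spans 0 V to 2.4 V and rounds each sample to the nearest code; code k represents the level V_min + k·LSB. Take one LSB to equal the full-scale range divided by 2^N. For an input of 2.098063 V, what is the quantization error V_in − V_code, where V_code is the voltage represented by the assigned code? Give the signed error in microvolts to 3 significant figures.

+114 µV

Span = 2.4 V. LSB = 2.4 V / 2^13 ≈ 293.0 µV.
(V_in − V_min)/LSB = (2.098063 − (0)) × 8192/2.4 = 7161.3884 → nearest code k = 7161.
Reconstructed level: 0 + 7161 × 2.4/8192 V = 2.097949219 V.
e = 2.098063 − (2.097949219) = +114 µV.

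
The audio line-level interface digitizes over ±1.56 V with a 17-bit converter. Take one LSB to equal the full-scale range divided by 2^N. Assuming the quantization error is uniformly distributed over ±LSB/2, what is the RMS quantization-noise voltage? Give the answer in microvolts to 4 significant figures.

Span: 1.56 V − (-1.56 V) = 3.12 V.
One LSB is 3.12 V / 131072 = 23.8037 µV.
RMS of a uniform error over width LSB is LSB/√12 = 6.872 µV.

6.872 µV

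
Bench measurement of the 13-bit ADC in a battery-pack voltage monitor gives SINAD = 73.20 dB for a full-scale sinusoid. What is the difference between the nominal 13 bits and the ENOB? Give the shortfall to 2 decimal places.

1.13 bits

ENOB = (SINAD − 1.76)/6.02 = (73.20 − 1.76)/6.02 = 11.8671 bits.
13 − 11.8671 = 1.13 bits below nominal.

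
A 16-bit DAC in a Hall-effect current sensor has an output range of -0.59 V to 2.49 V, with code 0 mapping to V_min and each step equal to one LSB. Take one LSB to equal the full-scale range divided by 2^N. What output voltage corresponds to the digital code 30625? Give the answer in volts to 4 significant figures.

Full-scale range = 2.49 V − (-0.59 V) = 3.08 V. LSB = 3.08 V / 2^16.
V_out = -0.59 + 30625 × (3.08/65536) V
      = -0.59 + 1.43929 = 0.849285 V.

0.8493 V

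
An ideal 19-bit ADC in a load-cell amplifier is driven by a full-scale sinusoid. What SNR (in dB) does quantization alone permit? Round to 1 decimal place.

116.1 dB

Ideal quantization SNR: 6.02 × 19 + 1.76 dB = 116.1 dB.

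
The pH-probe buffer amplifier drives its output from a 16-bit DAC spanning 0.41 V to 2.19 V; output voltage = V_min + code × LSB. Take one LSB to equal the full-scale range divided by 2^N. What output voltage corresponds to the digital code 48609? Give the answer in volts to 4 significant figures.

Span: 2.19 V − (0.41 V) = 1.78 V. LSB = 1.78 V / 2^16.
V_out = 0.41 + 48609 × (1.78/65536) V
      = 0.41 V + 1.32025 V = 1.73025 V.

1.730 V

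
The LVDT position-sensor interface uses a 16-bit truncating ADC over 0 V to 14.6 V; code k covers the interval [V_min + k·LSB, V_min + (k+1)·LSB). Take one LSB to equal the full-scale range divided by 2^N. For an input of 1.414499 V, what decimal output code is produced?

6349

Span = 14.6 V. LSB = 14.6 V / 2^16 ≈ 222.8 µV.
code = ⌊(V_in − V_min)/LSB⌋ = ⌊(V_in − V_min) × 2^16 / range⌋
     = ⌊(1.414499 − (0)) × 65536 / 14.6⌋ = ⌊1.414499 × 65536/14.6⌋
     = ⌊6349.357⌋ = 6349.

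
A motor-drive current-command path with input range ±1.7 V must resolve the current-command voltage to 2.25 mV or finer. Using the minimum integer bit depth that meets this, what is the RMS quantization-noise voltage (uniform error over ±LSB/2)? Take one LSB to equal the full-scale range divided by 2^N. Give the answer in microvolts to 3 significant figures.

Range = 1.7 − (-1.7) = 3.4 V.
3.4 V / 2.25 mV = 1511. Since 2^10 = 1024 and 2^11 = 2048, N = 11.
LSB = 3.4 V / 2^11 = 1.6602 mV.
RMS noise = LSB/√12 = 479 µV.

479 µV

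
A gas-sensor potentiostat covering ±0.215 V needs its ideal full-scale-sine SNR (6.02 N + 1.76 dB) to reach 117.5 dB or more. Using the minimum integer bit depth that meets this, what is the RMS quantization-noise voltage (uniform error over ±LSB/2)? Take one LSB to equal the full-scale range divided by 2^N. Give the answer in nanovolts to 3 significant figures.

118 nV

The full-scale span is 0.215 − (-0.215) = 0.43 V.
Solving 6.02 N ≥ 117.5 − 1.76: N ≥ 19.226. Round up → N = 20.
One LSB is 0.43 V / 1048576 = 410.08 nV.
V_rms = LSB/√12 = 118 nV.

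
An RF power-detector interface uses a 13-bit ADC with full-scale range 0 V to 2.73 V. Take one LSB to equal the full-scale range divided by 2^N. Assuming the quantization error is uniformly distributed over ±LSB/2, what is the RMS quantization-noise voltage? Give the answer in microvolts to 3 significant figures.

V_FS = 2.73 V.
LSB = 2.73 V ÷ 2^13 = 2.73/8192 V = 333.25 µV.
RMS of a uniform error over width LSB is LSB/√12 = 96.2 µV.

96.2 µV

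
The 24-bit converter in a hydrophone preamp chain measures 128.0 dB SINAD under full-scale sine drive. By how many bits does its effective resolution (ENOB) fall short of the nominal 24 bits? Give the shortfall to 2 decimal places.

Effective bits = (128.0 − 1.76)/6.02 = 20.9701.
Shortfall = 24 − 20.9701 = 3.0299 bits.

3.03 bits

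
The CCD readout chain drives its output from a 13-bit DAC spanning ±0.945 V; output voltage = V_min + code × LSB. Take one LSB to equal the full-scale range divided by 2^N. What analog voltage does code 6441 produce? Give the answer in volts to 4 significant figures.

0.5410 V

The full-scale span is 0.945 − (-0.945) = 1.89 V. LSB = 1.89 V / 2^13.
V_out = V_min + code × LSB = -0.945 V + 6441 × 1.89 V / 8192
      = -0.945 + 1.48602 = 0.541022 V.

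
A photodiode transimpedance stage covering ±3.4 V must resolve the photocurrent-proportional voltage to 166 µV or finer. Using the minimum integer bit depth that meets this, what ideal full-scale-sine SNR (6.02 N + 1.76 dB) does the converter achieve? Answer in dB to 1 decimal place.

98.1 dB

Full-scale range = 3.4 V − (-3.4 V) = 6.8 V.
6.8 V / 166 µV = 40960. Since 2^15 = 32768 and 2^16 = 65536, N = 16.
6.02(16) + 1.76 = 98.08 dB.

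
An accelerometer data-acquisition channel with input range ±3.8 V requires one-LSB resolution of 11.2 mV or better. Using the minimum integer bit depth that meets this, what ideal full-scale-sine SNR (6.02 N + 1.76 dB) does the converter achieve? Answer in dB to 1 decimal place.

Span: 3.8 V − (-3.8 V) = 7.6 V.
7.6 V / 11.2 mV = 678.6. Since 2^9 = 512 and 2^10 = 1024, N = 10.
6.02(10) + 1.76 = 61.96 dB.

62.0 dB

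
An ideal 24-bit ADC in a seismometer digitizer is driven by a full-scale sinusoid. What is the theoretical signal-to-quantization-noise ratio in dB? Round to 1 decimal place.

146.2 dB

Ideal quantization SNR: 6.02 × 24 + 1.76 dB = 146.2 dB.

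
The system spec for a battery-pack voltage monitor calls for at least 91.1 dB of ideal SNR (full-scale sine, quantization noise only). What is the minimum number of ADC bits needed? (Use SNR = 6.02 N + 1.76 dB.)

6.02 N + 1.76 ≥ 91.1 gives N ≥ 14.841, so the minimum integer is 15.

15 bits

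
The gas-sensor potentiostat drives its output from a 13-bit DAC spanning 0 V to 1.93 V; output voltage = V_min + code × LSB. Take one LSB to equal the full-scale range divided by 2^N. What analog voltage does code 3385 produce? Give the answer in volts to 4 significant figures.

Span = 1.93 V. LSB = 1.93 V / 2^13.
V_out = V_min + code × LSB = 0 V + 3385 × 1.93 V / 8192
      = 0 V + 0.797491 V = 0.797491 V.

0.7975 V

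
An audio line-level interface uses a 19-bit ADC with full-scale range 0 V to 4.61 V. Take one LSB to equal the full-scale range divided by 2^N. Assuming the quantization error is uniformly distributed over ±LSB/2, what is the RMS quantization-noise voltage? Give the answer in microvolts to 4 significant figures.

2.538 µV

Span = 4.61 V.
Step size = 4.61/524288 V = 8.79288 µV.
V_rms = LSB/√12 = 8.79288 µV / √12 = 2.538 µV.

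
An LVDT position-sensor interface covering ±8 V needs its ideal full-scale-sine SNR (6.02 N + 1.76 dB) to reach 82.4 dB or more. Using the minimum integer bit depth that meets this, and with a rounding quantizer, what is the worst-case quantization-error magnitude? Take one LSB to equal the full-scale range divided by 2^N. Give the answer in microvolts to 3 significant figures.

Full-scale range = 8 V − (-8 V) = 16 V.
Required N = ⌈(82.4 − 1.76)/6.02⌉ = ⌈13.395⌉ = 14.
One LSB is 16 V / 16384 = 0.97656 mV.
Half an LSB is 488 µV.

488 µV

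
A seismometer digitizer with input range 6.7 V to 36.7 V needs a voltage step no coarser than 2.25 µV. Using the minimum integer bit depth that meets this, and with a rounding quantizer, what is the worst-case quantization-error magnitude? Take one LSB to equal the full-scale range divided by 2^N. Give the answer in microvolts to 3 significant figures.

The full-scale span is 36.7 − (6.7) = 30 V.
Levels needed ≥ 30/2.25 µV = 1.333e7. 2^24 = 16777216 suffices, so N_min = 24.
LSB = 30 V ÷ 2^24 = 30/16777216 V = 1.7881 µV.
Half an LSB is 0.894 µV.

0.894 µV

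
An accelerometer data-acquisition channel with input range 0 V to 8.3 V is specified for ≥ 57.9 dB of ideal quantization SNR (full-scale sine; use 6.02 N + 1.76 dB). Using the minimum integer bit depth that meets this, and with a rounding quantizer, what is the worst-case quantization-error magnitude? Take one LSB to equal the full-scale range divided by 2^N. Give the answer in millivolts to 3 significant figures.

V_FS = 8.3 V.
6.02 N + 1.76 ≥ 57.9 gives N ≥ 9.326, so the minimum integer is 10.
LSB = 8.3 V ÷ 2^10 = 8.3/1024 V = 8.1055 mV.
Max error for round-to-nearest is LSB/2 = 4.05 mV.

4.05 mV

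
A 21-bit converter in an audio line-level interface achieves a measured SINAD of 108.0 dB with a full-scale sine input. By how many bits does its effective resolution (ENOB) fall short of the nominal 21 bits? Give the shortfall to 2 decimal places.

3.35 bits

Effective bits = (108.0 − 1.76)/6.02 = 17.6478.
Shortfall = 21 − 17.6478 = 3.3522 bits.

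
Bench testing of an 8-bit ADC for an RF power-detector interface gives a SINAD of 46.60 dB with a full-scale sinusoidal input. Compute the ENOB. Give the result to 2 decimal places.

Inverting SNR = 6.02 N + 1.76: N_eff = (46.60 − 1.76)/6.02 = 7.4485.

7.45 bits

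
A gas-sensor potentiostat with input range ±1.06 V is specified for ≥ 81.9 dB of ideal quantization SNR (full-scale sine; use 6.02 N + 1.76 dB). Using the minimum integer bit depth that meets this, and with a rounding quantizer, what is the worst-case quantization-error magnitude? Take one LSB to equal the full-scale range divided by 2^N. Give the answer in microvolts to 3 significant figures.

64.7 µV

The full-scale span is 1.06 − (-1.06) = 2.12 V.
Solving 6.02 N ≥ 81.9 − 1.76: N ≥ 13.312. Round up → N = 14.
One LSB is 2.12 V / 16384 = 129.39 µV.
|e|_max = LSB/2 = 64.7 µV.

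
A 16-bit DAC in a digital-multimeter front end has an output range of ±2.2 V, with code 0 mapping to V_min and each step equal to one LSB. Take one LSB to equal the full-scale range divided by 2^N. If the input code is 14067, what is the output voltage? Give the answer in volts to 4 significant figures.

-1.256 V

Span: 2.2 V − (-2.2 V) = 4.4 V. LSB = 4.4 V / 2^16.
Output = V_min + (14067/65536) × range = -2.2 + 0.214645 × 4.4 V
      = -2.2 + 0.944440 = -1.25556 V.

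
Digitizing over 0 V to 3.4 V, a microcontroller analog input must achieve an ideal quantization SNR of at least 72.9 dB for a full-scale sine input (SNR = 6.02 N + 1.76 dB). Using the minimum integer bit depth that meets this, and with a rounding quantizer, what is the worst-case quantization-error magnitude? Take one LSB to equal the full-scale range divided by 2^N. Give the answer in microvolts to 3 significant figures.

415 µV

V_FS = 3.4 V.
Required N = ⌈(72.9 − 1.76)/6.02⌉ = ⌈11.817⌉ = 12.
Step size = 3.4/4096 V = 0.83008 mV.
|e|_max = LSB/2 = 415 µV.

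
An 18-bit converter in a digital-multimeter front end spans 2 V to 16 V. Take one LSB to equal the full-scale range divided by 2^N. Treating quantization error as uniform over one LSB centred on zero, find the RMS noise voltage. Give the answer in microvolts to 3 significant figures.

Span: 16 V − (2 V) = 14 V.
LSB = 14 V ÷ 2^18 = 14/262144 V = 53.406 µV.
σ_q = LSB/√12 = 53.406 µV/3.4641 = 15.4 µV.

15.4 µV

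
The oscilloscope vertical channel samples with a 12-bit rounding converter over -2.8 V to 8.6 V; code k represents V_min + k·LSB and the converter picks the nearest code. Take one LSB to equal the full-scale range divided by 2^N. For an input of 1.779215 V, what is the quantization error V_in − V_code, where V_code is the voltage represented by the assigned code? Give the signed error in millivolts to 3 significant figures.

+0.846 mV

Range = 8.6 − (-2.8) = 11.4 V. LSB = 11.4 V / 2^12 ≈ 2.783 mV.
(V_in − V_min)/LSB = (1.779215 − (-2.8)) × 4096/11.4 = 1645.3039 → nearest code k = 1645.
V_code = V_min + k × range/2^12 = -2.8 + 1645 × 11.4/4096 = 1.778369141 V.
e = 1.779215 − (1.778369141) = +0.846 mV.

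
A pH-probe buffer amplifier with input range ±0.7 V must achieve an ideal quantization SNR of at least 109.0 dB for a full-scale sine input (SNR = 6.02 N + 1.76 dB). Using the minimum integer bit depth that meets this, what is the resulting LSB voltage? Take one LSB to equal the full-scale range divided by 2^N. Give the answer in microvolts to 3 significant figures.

5.34 µV

Range = 0.7 − (-0.7) = 1.4 V.
Solving 6.02 N ≥ 109.0 − 1.76: N ≥ 17.814. Round up → N = 18.
LSB = 1.4 V / 2^18 = 5.34 µV.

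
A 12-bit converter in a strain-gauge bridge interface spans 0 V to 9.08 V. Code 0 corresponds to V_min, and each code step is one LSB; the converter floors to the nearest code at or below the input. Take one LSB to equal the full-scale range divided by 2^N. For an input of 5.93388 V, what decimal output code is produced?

2676

Range is 9.08 V. LSB = 9.08 V / 2^12 ≈ 2.217 mV.
(V_in − V_min) × 2^12/range = (5.93388 − (0)) × 4096/9.08 = 2676.781.
Floor → code = 2676.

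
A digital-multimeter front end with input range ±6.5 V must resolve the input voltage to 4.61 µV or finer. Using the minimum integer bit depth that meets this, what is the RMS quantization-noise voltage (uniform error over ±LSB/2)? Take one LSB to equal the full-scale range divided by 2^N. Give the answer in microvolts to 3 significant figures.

Span: 6.5 V − (-6.5 V) = 13 V.
Need 2^N ≥ 13 V / 4.61 µV = 2.820e6 → N_min = 22.
Step size = 13/4194304 V = 3.0994 µV.
σ_q = LSB/√12 = 3.0994 µV/3.4641 = 0.895 µV.

0.895 µV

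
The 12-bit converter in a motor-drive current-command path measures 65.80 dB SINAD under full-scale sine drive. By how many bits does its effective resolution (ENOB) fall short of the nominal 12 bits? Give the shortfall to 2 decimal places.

N_eff = (65.80 − 1.76)/6.02 = 10.6379 bits.
12 − 10.6379 = 1.36 bits below nominal.

1.36 bits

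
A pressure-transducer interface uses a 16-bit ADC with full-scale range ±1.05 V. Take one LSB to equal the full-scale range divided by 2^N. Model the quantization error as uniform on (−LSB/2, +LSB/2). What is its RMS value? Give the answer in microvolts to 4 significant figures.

9.250 µV

Full-scale range = 1.05 V − (-1.05 V) = 2.1 V.
One LSB is 2.1 V / 65536 = 32.0435 µV.
RMS of a uniform error over width LSB is LSB/√12 = 9.250 µV.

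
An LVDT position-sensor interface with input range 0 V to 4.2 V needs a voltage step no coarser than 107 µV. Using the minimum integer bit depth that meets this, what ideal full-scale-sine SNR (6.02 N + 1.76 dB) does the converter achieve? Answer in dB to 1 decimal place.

Full-scale range = 4.2 V.
Need 2^N ≥ 4.2 V / 107 µV = 39250 → N_min = 16.
6.02(16) + 1.76 = 98.08 dB.

98.1 dB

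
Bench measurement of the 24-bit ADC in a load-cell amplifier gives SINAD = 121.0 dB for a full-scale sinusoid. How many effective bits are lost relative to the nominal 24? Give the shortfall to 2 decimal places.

N_eff = (121.0 − 1.76)/6.02 = 19.8073 bits.
Shortfall = 24 − 19.8073 = 4.1927 bits.

4.19 bits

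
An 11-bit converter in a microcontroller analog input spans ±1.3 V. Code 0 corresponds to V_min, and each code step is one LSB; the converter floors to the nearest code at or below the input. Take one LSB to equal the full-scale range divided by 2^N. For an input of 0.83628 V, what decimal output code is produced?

1682

Full-scale range = 1.3 V − (-1.3 V) = 2.6 V. LSB = 2.6 V / 2^11 ≈ 1.270 mV.
code = ⌊(V_in − V_min)/LSB⌋ = ⌊(V_in − V_min) × 2^11 / range⌋
     = ⌊(0.83628 − (-1.3)) × 2048 / 2.6⌋ = ⌊2.13628 × 2048/2.6⌋
     = ⌊1682.731⌋ = 1682.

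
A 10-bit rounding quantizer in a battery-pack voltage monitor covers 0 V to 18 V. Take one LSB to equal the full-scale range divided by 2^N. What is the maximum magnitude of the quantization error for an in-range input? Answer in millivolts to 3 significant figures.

Span = 18 V.
One LSB is 18 V / 1024 = 17.578 mV.
|e|_max = LSB/2 = 8.79 mV.

8.79 mV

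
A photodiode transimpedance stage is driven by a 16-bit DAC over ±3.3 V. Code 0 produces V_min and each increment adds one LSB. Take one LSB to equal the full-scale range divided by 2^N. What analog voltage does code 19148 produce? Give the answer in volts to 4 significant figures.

-1.372 V

Range = 3.3 − (-3.3) = 6.6 V. LSB = 6.6 V / 2^16.
V_out = V_min + code × LSB = -3.3 V + 19148 × 6.6 V / 65536
      = -3.3 V + 1.92836 V = -1.37164 V.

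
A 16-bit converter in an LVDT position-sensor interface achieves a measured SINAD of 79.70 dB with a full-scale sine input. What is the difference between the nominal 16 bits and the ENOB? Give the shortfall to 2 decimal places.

Effective bits = (79.70 − 1.76)/6.02 = 12.9468.
Lost resolution: 16 − 12.9468 = 3.0532 bits.

3.05 bits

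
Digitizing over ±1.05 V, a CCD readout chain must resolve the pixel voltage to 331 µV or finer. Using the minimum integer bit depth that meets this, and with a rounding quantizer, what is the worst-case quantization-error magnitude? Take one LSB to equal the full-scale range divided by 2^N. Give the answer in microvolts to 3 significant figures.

128 µV

Range = 1.05 − (-1.05) = 2.1 V.
Required number of levels: 2.1/331 µV = 6344.4; smallest N with 2^N ≥ that is 13.
One LSB is 2.1 V / 8192 = 256.35 µV.
Max error for round-to-nearest is LSB/2 = 128 µV.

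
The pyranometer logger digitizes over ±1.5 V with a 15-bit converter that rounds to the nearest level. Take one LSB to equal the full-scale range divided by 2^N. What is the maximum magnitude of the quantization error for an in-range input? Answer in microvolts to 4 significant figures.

45.78 µV

Span: 1.5 V − (-1.5 V) = 3 V.
LSB = 3 V / 2^15 = 91.5527 µV.
|e|_max = LSB/2 = 45.78 µV.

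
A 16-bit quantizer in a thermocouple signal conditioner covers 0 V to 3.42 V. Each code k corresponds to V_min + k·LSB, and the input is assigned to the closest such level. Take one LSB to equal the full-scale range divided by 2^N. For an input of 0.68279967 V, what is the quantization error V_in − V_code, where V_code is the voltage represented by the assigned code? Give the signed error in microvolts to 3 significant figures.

V_FS = 3.42 V. LSB = 3.42 V / 2^16 ≈ 52.19 µV.
(0.68279967 − (0)) / LSB = 0.68279967 × 65536/3.42 = 13084.1986. Nearest integer: k = 13084.
V_code = 0 + (13084/65536) × 3.42 = 0.68278930664 V.
V_in − V_code = 0.68279967 − (0.68278930664) = +10.4 µV.

+10.4 µV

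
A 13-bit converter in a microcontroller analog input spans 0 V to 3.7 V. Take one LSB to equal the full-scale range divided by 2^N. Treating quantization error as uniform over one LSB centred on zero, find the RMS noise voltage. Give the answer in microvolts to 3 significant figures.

130 µV

Span = 3.7 V.
LSB = 3.7 V / 2^13 = 451.66 µV.
V_rms = LSB/√12 = 451.66 µV / √12 = 130 µV.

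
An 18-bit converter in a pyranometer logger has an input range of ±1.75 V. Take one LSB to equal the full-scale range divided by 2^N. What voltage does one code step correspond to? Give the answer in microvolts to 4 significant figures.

Full-scale range = 1.75 V − (-1.75 V) = 3.5 V.
2^18 = 262144 levels.
Step size = 3.5/262144 V = 13.35 µV.

13.35 µV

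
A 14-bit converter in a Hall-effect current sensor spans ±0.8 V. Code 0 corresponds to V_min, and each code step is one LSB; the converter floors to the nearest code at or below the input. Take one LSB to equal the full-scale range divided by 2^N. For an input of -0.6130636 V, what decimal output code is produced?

1914

Span: 0.8 V − (-0.8 V) = 1.6 V. LSB = 1.6 V / 2^14 ≈ 97.66 µV.
V_in − V_min = -0.6130636 − (-0.8) = 0.1869364 V.
Divide by LSB: 0.1869364 × 16384/1.6 = 1914.2287.
Truncating gives code 1914.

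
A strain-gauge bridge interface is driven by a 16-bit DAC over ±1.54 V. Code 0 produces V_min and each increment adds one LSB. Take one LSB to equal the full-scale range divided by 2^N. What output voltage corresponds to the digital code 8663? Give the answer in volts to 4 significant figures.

-1.133 V

Span: 1.54 V − (-1.54 V) = 3.08 V. LSB = 3.08 V / 2^16.
Output = V_min + (8663/65536) × range = -1.54 + 0.132187 × 3.08 V
      = -1.54 + 0.407136 = -1.13286 V.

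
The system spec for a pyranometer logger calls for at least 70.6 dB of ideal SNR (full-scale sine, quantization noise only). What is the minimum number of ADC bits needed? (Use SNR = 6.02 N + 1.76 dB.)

12 bits

6.02 N + 1.76 ≥ 70.6 gives N ≥ 11.435, so the minimum integer is 12.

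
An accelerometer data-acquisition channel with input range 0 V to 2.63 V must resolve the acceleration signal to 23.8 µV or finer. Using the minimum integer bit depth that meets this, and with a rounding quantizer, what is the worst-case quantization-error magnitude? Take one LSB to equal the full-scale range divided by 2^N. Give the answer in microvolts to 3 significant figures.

Range is 2.63 V.
2.63 V / 23.8 µV = 110500. Since 2^16 = 65536 and 2^17 = 131072, N = 17.
LSB = 2.63 V / 2^17 = 20.065 µV.
Half an LSB is 10.0 µV.

10.0 µV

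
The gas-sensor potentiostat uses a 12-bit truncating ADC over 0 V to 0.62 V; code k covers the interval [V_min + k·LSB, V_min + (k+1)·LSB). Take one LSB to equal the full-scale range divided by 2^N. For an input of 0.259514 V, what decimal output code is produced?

Span = 0.62 V. LSB = 0.62 V / 2^12 ≈ 151.4 µV.
(V_in − V_min) × 2^12/range = (0.259514 − (0)) × 4096/0.62 = 1714.467.
Floor → code = 1714.

1714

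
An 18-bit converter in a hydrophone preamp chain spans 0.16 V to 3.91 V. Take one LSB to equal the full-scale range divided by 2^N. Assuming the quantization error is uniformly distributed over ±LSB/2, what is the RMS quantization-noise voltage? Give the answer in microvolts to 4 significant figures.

The full-scale span is 3.91 − (0.16) = 3.75 V.
LSB = 3.75 V / 2^18 = 14.3051 µV.
RMS of a uniform error over width LSB is LSB/√12 = 4.130 µV.

4.130 µV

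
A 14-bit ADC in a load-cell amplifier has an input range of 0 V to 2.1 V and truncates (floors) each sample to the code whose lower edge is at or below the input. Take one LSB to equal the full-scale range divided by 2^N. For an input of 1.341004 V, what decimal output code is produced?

10462

Range is 2.1 V. LSB = 2.1 V / 2^14 ≈ 128.2 µV.
code = ⌊(V_in − V_min)/LSB⌋ = ⌊(V_in − V_min) × 2^14 / range⌋
     = ⌊(1.341004 − (0)) × 16384 / 2.1⌋ = ⌊1.341004 × 16384/2.1⌋
     = ⌊10462.385⌋ = 10462.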